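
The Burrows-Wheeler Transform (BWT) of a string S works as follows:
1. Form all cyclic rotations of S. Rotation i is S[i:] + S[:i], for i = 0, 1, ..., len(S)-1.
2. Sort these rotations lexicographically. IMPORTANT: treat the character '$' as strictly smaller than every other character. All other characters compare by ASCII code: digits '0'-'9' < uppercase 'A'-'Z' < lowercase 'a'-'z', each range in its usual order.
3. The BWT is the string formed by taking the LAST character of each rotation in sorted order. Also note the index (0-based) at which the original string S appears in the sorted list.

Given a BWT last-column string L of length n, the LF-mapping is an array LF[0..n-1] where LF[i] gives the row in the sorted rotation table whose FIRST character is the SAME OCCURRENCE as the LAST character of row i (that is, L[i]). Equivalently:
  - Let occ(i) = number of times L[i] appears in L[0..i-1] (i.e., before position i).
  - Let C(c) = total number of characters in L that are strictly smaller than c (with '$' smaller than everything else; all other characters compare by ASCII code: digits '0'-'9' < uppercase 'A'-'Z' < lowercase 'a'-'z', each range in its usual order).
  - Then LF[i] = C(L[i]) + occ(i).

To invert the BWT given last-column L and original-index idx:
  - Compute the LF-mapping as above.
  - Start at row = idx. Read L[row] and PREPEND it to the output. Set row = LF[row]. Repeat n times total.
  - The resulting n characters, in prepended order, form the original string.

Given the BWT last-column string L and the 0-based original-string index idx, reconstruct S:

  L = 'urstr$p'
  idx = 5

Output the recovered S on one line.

Answer: trsrpu$

Derivation:
LF mapping: 6 2 4 5 3 0 1
Walk LF starting at row 5, prepending L[row]:
  step 1: row=5, L[5]='$', prepend. Next row=LF[5]=0
  step 2: row=0, L[0]='u', prepend. Next row=LF[0]=6
  step 3: row=6, L[6]='p', prepend. Next row=LF[6]=1
  step 4: row=1, L[1]='r', prepend. Next row=LF[1]=2
  step 5: row=2, L[2]='s', prepend. Next row=LF[2]=4
  step 6: row=4, L[4]='r', prepend. Next row=LF[4]=3
  step 7: row=3, L[3]='t', prepend. Next row=LF[3]=5
Reversed output: trsrpu$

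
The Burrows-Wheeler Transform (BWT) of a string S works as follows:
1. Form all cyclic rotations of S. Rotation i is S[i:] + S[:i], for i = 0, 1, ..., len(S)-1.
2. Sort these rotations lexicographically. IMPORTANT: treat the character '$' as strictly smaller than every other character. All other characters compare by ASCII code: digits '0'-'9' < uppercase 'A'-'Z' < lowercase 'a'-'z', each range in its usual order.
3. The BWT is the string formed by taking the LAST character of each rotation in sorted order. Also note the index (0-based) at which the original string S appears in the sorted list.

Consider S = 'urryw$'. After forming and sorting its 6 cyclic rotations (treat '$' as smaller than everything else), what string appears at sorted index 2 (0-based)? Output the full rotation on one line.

All 6 rotations (rotation i = S[i:]+S[:i]):
  rot[0] = urryw$
  rot[1] = rryw$u
  rot[2] = ryw$ur
  rot[3] = yw$urr
  rot[4] = w$urry
  rot[5] = $urryw
Sorted (with $ < everything):
  sorted[0] = $urryw
  sorted[1] = rryw$u
  sorted[2] = ryw$ur
  sorted[3] = urryw$
  sorted[4] = w$urry
  sorted[5] = yw$urr
sorted[2] = ryw$ur

Answer: ryw$ur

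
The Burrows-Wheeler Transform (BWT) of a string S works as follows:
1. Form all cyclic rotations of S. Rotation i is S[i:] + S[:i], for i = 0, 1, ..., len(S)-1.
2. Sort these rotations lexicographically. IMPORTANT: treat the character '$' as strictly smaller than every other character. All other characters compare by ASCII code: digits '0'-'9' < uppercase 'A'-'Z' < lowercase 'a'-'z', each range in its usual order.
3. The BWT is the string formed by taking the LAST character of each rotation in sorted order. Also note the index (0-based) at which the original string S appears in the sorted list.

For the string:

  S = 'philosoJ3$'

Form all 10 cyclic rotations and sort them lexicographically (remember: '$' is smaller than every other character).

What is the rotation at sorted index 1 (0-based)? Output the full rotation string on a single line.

Answer: 3$philosoJ

Derivation:
All 10 rotations (rotation i = S[i:]+S[:i]):
  rot[0] = philosoJ3$
  rot[1] = hilosoJ3$p
  rot[2] = ilosoJ3$ph
  rot[3] = losoJ3$phi
  rot[4] = osoJ3$phil
  rot[5] = soJ3$philo
  rot[6] = oJ3$philos
  rot[7] = J3$philoso
  rot[8] = 3$philosoJ
  rot[9] = $philosoJ3
Sorted (with $ < everything):
  sorted[0] = $philosoJ3
  sorted[1] = 3$philosoJ
  sorted[2] = J3$philoso
  sorted[3] = hilosoJ3$p
  sorted[4] = ilosoJ3$ph
  sorted[5] = losoJ3$phi
  sorted[6] = oJ3$philos
  sorted[7] = osoJ3$phil
  sorted[8] = philosoJ3$
  sorted[9] = soJ3$philo
sorted[1] = 3$philosoJ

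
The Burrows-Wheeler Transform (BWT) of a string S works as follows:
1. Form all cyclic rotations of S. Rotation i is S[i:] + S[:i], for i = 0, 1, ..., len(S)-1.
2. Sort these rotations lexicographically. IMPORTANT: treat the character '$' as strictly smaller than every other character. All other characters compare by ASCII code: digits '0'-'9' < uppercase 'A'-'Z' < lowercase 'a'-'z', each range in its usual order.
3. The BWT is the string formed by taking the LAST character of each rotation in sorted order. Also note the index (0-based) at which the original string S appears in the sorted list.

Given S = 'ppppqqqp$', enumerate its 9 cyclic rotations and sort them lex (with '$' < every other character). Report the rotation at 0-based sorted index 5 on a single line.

All 9 rotations (rotation i = S[i:]+S[:i]):
  rot[0] = ppppqqqp$
  rot[1] = pppqqqp$p
  rot[2] = ppqqqp$pp
  rot[3] = pqqqp$ppp
  rot[4] = qqqp$pppp
  rot[5] = qqp$ppppq
  rot[6] = qp$ppppqq
  rot[7] = p$ppppqqq
  rot[8] = $ppppqqqp
Sorted (with $ < everything):
  sorted[0] = $ppppqqqp
  sorted[1] = p$ppppqqq
  sorted[2] = ppppqqqp$
  sorted[3] = pppqqqp$p
  sorted[4] = ppqqqp$pp
  sorted[5] = pqqqp$ppp
  sorted[6] = qp$ppppqq
  sorted[7] = qqp$ppppq
  sorted[8] = qqqp$pppp
sorted[5] = pqqqp$ppp

Answer: pqqqp$ppp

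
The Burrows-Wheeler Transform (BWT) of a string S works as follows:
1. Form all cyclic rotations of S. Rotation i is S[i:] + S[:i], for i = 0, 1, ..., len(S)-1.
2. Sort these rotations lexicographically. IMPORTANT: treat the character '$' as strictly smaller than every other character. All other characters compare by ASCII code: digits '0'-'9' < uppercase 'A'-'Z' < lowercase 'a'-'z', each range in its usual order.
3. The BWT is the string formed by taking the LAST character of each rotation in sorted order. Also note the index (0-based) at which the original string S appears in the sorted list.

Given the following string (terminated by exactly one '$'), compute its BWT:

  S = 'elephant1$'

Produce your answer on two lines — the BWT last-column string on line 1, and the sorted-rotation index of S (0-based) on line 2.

All 10 rotations (rotation i = S[i:]+S[:i]):
  rot[0] = elephant1$
  rot[1] = lephant1$e
  rot[2] = ephant1$el
  rot[3] = phant1$ele
  rot[4] = hant1$elep
  rot[5] = ant1$eleph
  rot[6] = nt1$elepha
  rot[7] = t1$elephan
  rot[8] = 1$elephant
  rot[9] = $elephant1
Sorted (with $ < everything):
  sorted[0] = $elephant1  (last char: '1')
  sorted[1] = 1$elephant  (last char: 't')
  sorted[2] = ant1$eleph  (last char: 'h')
  sorted[3] = elephant1$  (last char: '$')
  sorted[4] = ephant1$el  (last char: 'l')
  sorted[5] = hant1$elep  (last char: 'p')
  sorted[6] = lephant1$e  (last char: 'e')
  sorted[7] = nt1$elepha  (last char: 'a')
  sorted[8] = phant1$ele  (last char: 'e')
  sorted[9] = t1$elephan  (last char: 'n')
Last column: 1th$lpeaen
Original string S is at sorted index 3

Answer: 1th$lpeaen
3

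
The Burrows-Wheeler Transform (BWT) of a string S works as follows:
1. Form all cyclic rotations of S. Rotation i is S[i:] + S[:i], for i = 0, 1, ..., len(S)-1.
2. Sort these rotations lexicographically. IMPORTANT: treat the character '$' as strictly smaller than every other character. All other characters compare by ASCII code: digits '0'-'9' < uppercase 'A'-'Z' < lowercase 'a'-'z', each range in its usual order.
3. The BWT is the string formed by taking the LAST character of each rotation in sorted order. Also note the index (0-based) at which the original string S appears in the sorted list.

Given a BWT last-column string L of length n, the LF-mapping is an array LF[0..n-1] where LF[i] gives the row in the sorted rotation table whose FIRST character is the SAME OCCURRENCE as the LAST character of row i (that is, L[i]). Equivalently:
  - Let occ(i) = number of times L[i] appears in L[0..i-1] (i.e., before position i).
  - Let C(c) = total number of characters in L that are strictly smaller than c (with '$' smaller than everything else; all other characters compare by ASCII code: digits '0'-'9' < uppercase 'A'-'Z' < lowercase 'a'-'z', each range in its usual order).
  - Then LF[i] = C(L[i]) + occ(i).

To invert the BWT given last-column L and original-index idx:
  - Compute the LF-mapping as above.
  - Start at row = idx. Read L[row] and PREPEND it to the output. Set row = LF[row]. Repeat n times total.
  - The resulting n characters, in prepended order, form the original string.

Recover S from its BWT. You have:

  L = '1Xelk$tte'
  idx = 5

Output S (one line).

Answer: kettleX1$

Derivation:
LF mapping: 1 2 3 6 5 0 7 8 4
Walk LF starting at row 5, prepending L[row]:
  step 1: row=5, L[5]='$', prepend. Next row=LF[5]=0
  step 2: row=0, L[0]='1', prepend. Next row=LF[0]=1
  step 3: row=1, L[1]='X', prepend. Next row=LF[1]=2
  step 4: row=2, L[2]='e', prepend. Next row=LF[2]=3
  step 5: row=3, L[3]='l', prepend. Next row=LF[3]=6
  step 6: row=6, L[6]='t', prepend. Next row=LF[6]=7
  step 7: row=7, L[7]='t', prepend. Next row=LF[7]=8
  step 8: row=8, L[8]='e', prepend. Next row=LF[8]=4
  step 9: row=4, L[4]='k', prepend. Next row=LF[4]=5
Reversed output: kettleX1$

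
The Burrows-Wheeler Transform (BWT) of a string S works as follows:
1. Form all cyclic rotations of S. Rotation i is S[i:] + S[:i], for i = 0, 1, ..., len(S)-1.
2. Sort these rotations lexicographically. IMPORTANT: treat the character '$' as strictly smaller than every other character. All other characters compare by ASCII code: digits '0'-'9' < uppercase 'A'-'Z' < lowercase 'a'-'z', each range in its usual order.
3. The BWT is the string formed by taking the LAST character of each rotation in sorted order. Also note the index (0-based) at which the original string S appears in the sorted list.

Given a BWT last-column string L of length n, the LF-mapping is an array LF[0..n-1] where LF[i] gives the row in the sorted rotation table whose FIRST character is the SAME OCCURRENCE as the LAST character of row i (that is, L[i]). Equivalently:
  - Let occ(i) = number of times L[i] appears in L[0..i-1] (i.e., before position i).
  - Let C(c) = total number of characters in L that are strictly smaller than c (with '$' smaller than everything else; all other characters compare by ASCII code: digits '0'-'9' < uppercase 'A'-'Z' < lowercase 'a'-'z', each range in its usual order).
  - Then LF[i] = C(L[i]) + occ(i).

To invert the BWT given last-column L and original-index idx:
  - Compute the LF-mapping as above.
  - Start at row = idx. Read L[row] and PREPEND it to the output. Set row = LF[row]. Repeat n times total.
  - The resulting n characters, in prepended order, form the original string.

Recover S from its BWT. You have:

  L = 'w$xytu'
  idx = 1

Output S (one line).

LF mapping: 3 0 4 5 1 2
Walk LF starting at row 1, prepending L[row]:
  step 1: row=1, L[1]='$', prepend. Next row=LF[1]=0
  step 2: row=0, L[0]='w', prepend. Next row=LF[0]=3
  step 3: row=3, L[3]='y', prepend. Next row=LF[3]=5
  step 4: row=5, L[5]='u', prepend. Next row=LF[5]=2
  step 5: row=2, L[2]='x', prepend. Next row=LF[2]=4
  step 6: row=4, L[4]='t', prepend. Next row=LF[4]=1
Reversed output: txuyw$

Answer: txuyw$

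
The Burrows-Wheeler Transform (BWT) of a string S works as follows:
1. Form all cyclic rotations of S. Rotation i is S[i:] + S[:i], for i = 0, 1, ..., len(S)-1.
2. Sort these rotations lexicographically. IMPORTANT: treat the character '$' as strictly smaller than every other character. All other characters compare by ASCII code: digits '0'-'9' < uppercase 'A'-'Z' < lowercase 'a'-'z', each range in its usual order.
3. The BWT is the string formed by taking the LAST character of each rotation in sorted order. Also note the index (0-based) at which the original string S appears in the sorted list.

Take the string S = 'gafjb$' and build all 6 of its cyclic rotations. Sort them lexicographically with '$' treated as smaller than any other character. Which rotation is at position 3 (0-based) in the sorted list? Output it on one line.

Answer: fjb$ga

Derivation:
All 6 rotations (rotation i = S[i:]+S[:i]):
  rot[0] = gafjb$
  rot[1] = afjb$g
  rot[2] = fjb$ga
  rot[3] = jb$gaf
  rot[4] = b$gafj
  rot[5] = $gafjb
Sorted (with $ < everything):
  sorted[0] = $gafjb
  sorted[1] = afjb$g
  sorted[2] = b$gafj
  sorted[3] = fjb$ga
  sorted[4] = gafjb$
  sorted[5] = jb$gaf
sorted[3] = fjb$ga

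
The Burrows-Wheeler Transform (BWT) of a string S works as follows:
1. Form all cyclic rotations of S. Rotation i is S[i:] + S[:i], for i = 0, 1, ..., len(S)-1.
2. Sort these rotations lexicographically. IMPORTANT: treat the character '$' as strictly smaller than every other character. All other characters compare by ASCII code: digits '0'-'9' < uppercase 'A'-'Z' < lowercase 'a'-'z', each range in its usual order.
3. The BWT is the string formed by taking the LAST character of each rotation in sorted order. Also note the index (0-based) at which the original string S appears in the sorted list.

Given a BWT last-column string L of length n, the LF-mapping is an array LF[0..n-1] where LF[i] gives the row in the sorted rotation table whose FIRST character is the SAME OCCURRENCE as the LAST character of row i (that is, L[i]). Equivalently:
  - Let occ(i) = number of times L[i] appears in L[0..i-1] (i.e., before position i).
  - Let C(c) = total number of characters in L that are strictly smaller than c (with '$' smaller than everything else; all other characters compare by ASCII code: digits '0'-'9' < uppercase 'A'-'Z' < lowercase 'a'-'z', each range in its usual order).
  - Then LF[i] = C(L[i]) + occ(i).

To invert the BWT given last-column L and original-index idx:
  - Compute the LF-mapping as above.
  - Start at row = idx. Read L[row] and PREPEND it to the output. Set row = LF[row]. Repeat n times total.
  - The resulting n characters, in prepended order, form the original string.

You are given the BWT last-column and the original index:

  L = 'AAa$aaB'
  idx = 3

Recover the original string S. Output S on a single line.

LF mapping: 1 2 4 0 5 6 3
Walk LF starting at row 3, prepending L[row]:
  step 1: row=3, L[3]='$', prepend. Next row=LF[3]=0
  step 2: row=0, L[0]='A', prepend. Next row=LF[0]=1
  step 3: row=1, L[1]='A', prepend. Next row=LF[1]=2
  step 4: row=2, L[2]='a', prepend. Next row=LF[2]=4
  step 5: row=4, L[4]='a', prepend. Next row=LF[4]=5
  step 6: row=5, L[5]='a', prepend. Next row=LF[5]=6
  step 7: row=6, L[6]='B', prepend. Next row=LF[6]=3
Reversed output: BaaaAA$

Answer: BaaaAA$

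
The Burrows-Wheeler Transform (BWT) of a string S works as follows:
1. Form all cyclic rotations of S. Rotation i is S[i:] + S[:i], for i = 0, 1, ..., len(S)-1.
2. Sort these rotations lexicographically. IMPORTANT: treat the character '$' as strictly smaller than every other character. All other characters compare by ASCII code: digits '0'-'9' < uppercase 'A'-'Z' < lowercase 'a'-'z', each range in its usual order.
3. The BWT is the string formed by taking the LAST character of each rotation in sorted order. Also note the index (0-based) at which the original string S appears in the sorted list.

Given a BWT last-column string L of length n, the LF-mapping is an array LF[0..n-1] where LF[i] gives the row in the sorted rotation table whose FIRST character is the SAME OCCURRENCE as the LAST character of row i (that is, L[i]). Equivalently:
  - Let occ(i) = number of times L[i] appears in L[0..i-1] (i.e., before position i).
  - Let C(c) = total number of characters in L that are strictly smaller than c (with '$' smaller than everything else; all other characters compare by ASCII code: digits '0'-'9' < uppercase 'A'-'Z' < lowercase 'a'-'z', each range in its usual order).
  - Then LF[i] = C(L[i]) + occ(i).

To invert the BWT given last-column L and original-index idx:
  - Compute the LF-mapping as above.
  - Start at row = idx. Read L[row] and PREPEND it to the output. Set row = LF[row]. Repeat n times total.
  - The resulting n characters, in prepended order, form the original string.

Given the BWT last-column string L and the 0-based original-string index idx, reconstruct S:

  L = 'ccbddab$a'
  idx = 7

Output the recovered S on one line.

LF mapping: 5 6 3 7 8 1 4 0 2
Walk LF starting at row 7, prepending L[row]:
  step 1: row=7, L[7]='$', prepend. Next row=LF[7]=0
  step 2: row=0, L[0]='c', prepend. Next row=LF[0]=5
  step 3: row=5, L[5]='a', prepend. Next row=LF[5]=1
  step 4: row=1, L[1]='c', prepend. Next row=LF[1]=6
  step 5: row=6, L[6]='b', prepend. Next row=LF[6]=4
  step 6: row=4, L[4]='d', prepend. Next row=LF[4]=8
  step 7: row=8, L[8]='a', prepend. Next row=LF[8]=2
  step 8: row=2, L[2]='b', prepend. Next row=LF[2]=3
  step 9: row=3, L[3]='d', prepend. Next row=LF[3]=7
Reversed output: dbadbcac$

Answer: dbadbcac$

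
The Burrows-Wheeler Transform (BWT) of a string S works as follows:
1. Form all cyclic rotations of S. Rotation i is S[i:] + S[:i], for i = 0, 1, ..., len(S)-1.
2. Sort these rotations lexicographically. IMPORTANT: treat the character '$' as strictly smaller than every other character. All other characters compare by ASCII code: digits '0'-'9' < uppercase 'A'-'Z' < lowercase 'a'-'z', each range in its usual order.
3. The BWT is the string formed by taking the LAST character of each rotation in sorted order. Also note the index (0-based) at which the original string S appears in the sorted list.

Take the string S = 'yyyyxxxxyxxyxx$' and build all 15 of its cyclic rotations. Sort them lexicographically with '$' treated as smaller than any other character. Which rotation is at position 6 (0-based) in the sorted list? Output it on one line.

All 15 rotations (rotation i = S[i:]+S[:i]):
  rot[0] = yyyyxxxxyxxyxx$
  rot[1] = yyyxxxxyxxyxx$y
  rot[2] = yyxxxxyxxyxx$yy
  rot[3] = yxxxxyxxyxx$yyy
  rot[4] = xxxxyxxyxx$yyyy
  rot[5] = xxxyxxyxx$yyyyx
  rot[6] = xxyxxyxx$yyyyxx
  rot[7] = xyxxyxx$yyyyxxx
  rot[8] = yxxyxx$yyyyxxxx
  rot[9] = xxyxx$yyyyxxxxy
  rot[10] = xyxx$yyyyxxxxyx
  rot[11] = yxx$yyyyxxxxyxx
  rot[12] = xx$yyyyxxxxyxxy
  rot[13] = x$yyyyxxxxyxxyx
  rot[14] = $yyyyxxxxyxxyxx
Sorted (with $ < everything):
  sorted[0] = $yyyyxxxxyxxyxx
  sorted[1] = x$yyyyxxxxyxxyx
  sorted[2] = xx$yyyyxxxxyxxy
  sorted[3] = xxxxyxxyxx$yyyy
  sorted[4] = xxxyxxyxx$yyyyx
  sorted[5] = xxyxx$yyyyxxxxy
  sorted[6] = xxyxxyxx$yyyyxx
  sorted[7] = xyxx$yyyyxxxxyx
  sorted[8] = xyxxyxx$yyyyxxx
  sorted[9] = yxx$yyyyxxxxyxx
  sorted[10] = yxxxxyxxyxx$yyy
  sorted[11] = yxxyxx$yyyyxxxx
  sorted[12] = yyxxxxyxxyxx$yy
  sorted[13] = yyyxxxxyxxyxx$y
  sorted[14] = yyyyxxxxyxxyxx$
sorted[6] = xxyxxyxx$yyyyxx

Answer: xxyxxyxx$yyyyxx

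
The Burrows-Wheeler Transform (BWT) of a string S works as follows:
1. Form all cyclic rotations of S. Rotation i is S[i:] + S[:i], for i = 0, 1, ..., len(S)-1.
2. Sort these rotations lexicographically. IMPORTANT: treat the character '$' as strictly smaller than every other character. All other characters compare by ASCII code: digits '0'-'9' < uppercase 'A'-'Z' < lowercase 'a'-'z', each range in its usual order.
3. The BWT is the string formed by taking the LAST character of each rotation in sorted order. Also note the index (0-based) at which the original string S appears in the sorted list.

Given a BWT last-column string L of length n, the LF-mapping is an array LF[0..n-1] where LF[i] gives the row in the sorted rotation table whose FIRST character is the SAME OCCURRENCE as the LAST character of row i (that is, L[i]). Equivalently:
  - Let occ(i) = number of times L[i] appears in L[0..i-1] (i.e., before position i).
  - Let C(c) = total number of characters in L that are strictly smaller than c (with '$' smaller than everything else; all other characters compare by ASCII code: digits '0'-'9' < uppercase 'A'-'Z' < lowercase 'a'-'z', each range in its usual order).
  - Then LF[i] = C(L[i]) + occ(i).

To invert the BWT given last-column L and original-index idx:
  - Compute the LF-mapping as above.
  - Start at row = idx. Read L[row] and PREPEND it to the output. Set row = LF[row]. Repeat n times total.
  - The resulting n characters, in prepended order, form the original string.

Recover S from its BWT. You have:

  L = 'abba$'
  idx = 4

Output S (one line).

Answer: baba$

Derivation:
LF mapping: 1 3 4 2 0
Walk LF starting at row 4, prepending L[row]:
  step 1: row=4, L[4]='$', prepend. Next row=LF[4]=0
  step 2: row=0, L[0]='a', prepend. Next row=LF[0]=1
  step 3: row=1, L[1]='b', prepend. Next row=LF[1]=3
  step 4: row=3, L[3]='a', prepend. Next row=LF[3]=2
  step 5: row=2, L[2]='b', prepend. Next row=LF[2]=4
Reversed output: baba$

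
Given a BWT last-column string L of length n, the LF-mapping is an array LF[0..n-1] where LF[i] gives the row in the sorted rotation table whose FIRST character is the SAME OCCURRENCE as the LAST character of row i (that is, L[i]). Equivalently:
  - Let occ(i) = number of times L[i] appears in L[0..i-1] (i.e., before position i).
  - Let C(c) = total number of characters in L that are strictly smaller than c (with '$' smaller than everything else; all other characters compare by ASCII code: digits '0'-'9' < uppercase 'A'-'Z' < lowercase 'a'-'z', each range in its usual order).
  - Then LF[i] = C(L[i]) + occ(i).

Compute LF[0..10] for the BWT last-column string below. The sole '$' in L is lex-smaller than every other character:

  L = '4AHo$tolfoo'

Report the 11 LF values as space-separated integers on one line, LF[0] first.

Char counts: '$':1, '4':1, 'A':1, 'H':1, 'f':1, 'l':1, 'o':4, 't':1
C (first-col start): C('$')=0, C('4')=1, C('A')=2, C('H')=3, C('f')=4, C('l')=5, C('o')=6, C('t')=10
L[0]='4': occ=0, LF[0]=C('4')+0=1+0=1
L[1]='A': occ=0, LF[1]=C('A')+0=2+0=2
L[2]='H': occ=0, LF[2]=C('H')+0=3+0=3
L[3]='o': occ=0, LF[3]=C('o')+0=6+0=6
L[4]='$': occ=0, LF[4]=C('$')+0=0+0=0
L[5]='t': occ=0, LF[5]=C('t')+0=10+0=10
L[6]='o': occ=1, LF[6]=C('o')+1=6+1=7
L[7]='l': occ=0, LF[7]=C('l')+0=5+0=5
L[8]='f': occ=0, LF[8]=C('f')+0=4+0=4
L[9]='o': occ=2, LF[9]=C('o')+2=6+2=8
L[10]='o': occ=3, LF[10]=C('o')+3=6+3=9

Answer: 1 2 3 6 0 10 7 5 4 8 9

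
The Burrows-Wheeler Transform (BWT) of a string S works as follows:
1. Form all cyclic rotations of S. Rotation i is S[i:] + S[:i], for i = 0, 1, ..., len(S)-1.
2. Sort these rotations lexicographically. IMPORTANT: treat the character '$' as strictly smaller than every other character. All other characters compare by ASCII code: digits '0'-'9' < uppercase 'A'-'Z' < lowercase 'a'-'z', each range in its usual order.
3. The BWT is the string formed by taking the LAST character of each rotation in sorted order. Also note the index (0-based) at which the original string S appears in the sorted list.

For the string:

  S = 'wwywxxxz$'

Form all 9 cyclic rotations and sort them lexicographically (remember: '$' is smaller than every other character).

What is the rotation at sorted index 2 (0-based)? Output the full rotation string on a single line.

Answer: wxxxz$wwy

Derivation:
All 9 rotations (rotation i = S[i:]+S[:i]):
  rot[0] = wwywxxxz$
  rot[1] = wywxxxz$w
  rot[2] = ywxxxz$ww
  rot[3] = wxxxz$wwy
  rot[4] = xxxz$wwyw
  rot[5] = xxz$wwywx
  rot[6] = xz$wwywxx
  rot[7] = z$wwywxxx
  rot[8] = $wwywxxxz
Sorted (with $ < everything):
  sorted[0] = $wwywxxxz
  sorted[1] = wwywxxxz$
  sorted[2] = wxxxz$wwy
  sorted[3] = wywxxxz$w
  sorted[4] = xxxz$wwyw
  sorted[5] = xxz$wwywx
  sorted[6] = xz$wwywxx
  sorted[7] = ywxxxz$ww
  sorted[8] = z$wwywxxx
sorted[2] = wxxxz$wwy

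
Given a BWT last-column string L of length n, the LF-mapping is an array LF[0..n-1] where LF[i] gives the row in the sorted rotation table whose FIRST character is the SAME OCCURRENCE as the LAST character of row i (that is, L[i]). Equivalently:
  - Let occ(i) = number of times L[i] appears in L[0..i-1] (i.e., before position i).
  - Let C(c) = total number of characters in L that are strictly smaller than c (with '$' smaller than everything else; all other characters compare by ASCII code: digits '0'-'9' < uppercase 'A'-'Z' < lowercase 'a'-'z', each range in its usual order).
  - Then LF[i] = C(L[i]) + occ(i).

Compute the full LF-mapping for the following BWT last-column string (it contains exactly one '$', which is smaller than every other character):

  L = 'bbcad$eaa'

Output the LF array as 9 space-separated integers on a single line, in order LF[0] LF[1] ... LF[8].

Char counts: '$':1, 'a':3, 'b':2, 'c':1, 'd':1, 'e':1
C (first-col start): C('$')=0, C('a')=1, C('b')=4, C('c')=6, C('d')=7, C('e')=8
L[0]='b': occ=0, LF[0]=C('b')+0=4+0=4
L[1]='b': occ=1, LF[1]=C('b')+1=4+1=5
L[2]='c': occ=0, LF[2]=C('c')+0=6+0=6
L[3]='a': occ=0, LF[3]=C('a')+0=1+0=1
L[4]='d': occ=0, LF[4]=C('d')+0=7+0=7
L[5]='$': occ=0, LF[5]=C('$')+0=0+0=0
L[6]='e': occ=0, LF[6]=C('e')+0=8+0=8
L[7]='a': occ=1, LF[7]=C('a')+1=1+1=2
L[8]='a': occ=2, LF[8]=C('a')+2=1+2=3

Answer: 4 5 6 1 7 0 8 2 3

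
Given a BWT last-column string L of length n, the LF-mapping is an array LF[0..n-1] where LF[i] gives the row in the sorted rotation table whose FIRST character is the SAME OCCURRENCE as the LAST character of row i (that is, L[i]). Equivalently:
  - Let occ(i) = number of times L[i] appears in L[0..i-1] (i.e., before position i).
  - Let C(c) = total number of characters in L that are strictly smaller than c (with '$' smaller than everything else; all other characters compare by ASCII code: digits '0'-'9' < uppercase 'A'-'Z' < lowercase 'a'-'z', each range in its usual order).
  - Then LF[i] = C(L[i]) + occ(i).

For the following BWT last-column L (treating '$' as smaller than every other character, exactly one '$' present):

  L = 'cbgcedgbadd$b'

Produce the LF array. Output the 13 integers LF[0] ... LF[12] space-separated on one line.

Char counts: '$':1, 'a':1, 'b':3, 'c':2, 'd':3, 'e':1, 'g':2
C (first-col start): C('$')=0, C('a')=1, C('b')=2, C('c')=5, C('d')=7, C('e')=10, C('g')=11
L[0]='c': occ=0, LF[0]=C('c')+0=5+0=5
L[1]='b': occ=0, LF[1]=C('b')+0=2+0=2
L[2]='g': occ=0, LF[2]=C('g')+0=11+0=11
L[3]='c': occ=1, LF[3]=C('c')+1=5+1=6
L[4]='e': occ=0, LF[4]=C('e')+0=10+0=10
L[5]='d': occ=0, LF[5]=C('d')+0=7+0=7
L[6]='g': occ=1, LF[6]=C('g')+1=11+1=12
L[7]='b': occ=1, LF[7]=C('b')+1=2+1=3
L[8]='a': occ=0, LF[8]=C('a')+0=1+0=1
L[9]='d': occ=1, LF[9]=C('d')+1=7+1=8
L[10]='d': occ=2, LF[10]=C('d')+2=7+2=9
L[11]='$': occ=0, LF[11]=C('$')+0=0+0=0
L[12]='b': occ=2, LF[12]=C('b')+2=2+2=4

Answer: 5 2 11 6 10 7 12 3 1 8 9 0 4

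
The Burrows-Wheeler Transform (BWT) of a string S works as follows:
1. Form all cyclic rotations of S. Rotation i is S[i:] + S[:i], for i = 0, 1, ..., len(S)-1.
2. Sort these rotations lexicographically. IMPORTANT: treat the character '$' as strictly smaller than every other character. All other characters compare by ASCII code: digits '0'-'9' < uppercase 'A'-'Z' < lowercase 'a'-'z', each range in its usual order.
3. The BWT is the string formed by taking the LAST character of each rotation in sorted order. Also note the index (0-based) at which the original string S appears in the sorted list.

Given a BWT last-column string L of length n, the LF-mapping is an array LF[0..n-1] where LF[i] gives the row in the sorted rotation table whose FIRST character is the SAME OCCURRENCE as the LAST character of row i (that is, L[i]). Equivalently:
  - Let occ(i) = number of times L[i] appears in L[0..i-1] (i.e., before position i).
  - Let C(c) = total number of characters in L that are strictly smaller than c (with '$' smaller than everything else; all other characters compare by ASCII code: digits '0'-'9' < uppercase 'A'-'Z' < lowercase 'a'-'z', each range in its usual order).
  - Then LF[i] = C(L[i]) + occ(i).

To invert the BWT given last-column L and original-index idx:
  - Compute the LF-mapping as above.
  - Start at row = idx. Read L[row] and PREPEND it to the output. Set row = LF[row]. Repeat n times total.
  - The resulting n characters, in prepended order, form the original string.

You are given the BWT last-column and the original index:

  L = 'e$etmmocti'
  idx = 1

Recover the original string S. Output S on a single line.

Answer: committee$

Derivation:
LF mapping: 2 0 3 8 5 6 7 1 9 4
Walk LF starting at row 1, prepending L[row]:
  step 1: row=1, L[1]='$', prepend. Next row=LF[1]=0
  step 2: row=0, L[0]='e', prepend. Next row=LF[0]=2
  step 3: row=2, L[2]='e', prepend. Next row=LF[2]=3
  step 4: row=3, L[3]='t', prepend. Next row=LF[3]=8
  step 5: row=8, L[8]='t', prepend. Next row=LF[8]=9
  step 6: row=9, L[9]='i', prepend. Next row=LF[9]=4
  step 7: row=4, L[4]='m', prepend. Next row=LF[4]=5
  step 8: row=5, L[5]='m', prepend. Next row=LF[5]=6
  step 9: row=6, L[6]='o', prepend. Next row=LF[6]=7
  step 10: row=7, L[7]='c', prepend. Next row=LF[7]=1
Reversed output: committee$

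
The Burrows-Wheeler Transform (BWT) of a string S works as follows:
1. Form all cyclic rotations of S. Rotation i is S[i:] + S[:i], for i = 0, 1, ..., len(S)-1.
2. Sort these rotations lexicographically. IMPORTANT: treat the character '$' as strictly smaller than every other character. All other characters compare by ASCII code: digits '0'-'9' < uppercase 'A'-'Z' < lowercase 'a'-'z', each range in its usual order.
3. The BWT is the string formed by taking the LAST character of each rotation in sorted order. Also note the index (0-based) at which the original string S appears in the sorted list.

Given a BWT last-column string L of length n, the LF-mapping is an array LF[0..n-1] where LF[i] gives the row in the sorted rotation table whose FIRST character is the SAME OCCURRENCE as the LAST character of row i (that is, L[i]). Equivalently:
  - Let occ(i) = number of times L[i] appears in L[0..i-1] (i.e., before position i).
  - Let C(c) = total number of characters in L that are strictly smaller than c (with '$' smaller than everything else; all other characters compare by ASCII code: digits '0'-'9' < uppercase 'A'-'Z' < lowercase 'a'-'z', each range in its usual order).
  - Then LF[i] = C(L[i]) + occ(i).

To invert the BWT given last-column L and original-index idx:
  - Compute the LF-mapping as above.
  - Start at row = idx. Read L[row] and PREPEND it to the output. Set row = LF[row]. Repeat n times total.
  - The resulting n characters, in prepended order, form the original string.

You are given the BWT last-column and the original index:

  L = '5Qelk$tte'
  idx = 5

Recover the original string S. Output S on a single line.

Answer: kettleQ5$

Derivation:
LF mapping: 1 2 3 6 5 0 7 8 4
Walk LF starting at row 5, prepending L[row]:
  step 1: row=5, L[5]='$', prepend. Next row=LF[5]=0
  step 2: row=0, L[0]='5', prepend. Next row=LF[0]=1
  step 3: row=1, L[1]='Q', prepend. Next row=LF[1]=2
  step 4: row=2, L[2]='e', prepend. Next row=LF[2]=3
  step 5: row=3, L[3]='l', prepend. Next row=LF[3]=6
  step 6: row=6, L[6]='t', prepend. Next row=LF[6]=7
  step 7: row=7, L[7]='t', prepend. Next row=LF[7]=8
  step 8: row=8, L[8]='e', prepend. Next row=LF[8]=4
  step 9: row=4, L[4]='k', prepend. Next row=LF[4]=5
Reversed output: kettleQ5$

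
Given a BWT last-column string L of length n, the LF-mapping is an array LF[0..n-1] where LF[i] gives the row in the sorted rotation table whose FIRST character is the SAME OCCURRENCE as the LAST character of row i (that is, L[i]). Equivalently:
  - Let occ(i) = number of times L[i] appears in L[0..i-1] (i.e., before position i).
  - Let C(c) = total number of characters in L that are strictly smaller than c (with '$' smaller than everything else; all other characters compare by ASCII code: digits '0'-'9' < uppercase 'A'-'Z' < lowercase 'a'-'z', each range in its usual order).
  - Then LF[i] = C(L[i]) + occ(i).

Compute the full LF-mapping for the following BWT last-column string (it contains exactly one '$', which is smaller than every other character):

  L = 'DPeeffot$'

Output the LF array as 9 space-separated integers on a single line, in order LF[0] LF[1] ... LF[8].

Answer: 1 2 3 4 5 6 7 8 0

Derivation:
Char counts: '$':1, 'D':1, 'P':1, 'e':2, 'f':2, 'o':1, 't':1
C (first-col start): C('$')=0, C('D')=1, C('P')=2, C('e')=3, C('f')=5, C('o')=7, C('t')=8
L[0]='D': occ=0, LF[0]=C('D')+0=1+0=1
L[1]='P': occ=0, LF[1]=C('P')+0=2+0=2
L[2]='e': occ=0, LF[2]=C('e')+0=3+0=3
L[3]='e': occ=1, LF[3]=C('e')+1=3+1=4
L[4]='f': occ=0, LF[4]=C('f')+0=5+0=5
L[5]='f': occ=1, LF[5]=C('f')+1=5+1=6
L[6]='o': occ=0, LF[6]=C('o')+0=7+0=7
L[7]='t': occ=0, LF[7]=C('t')+0=8+0=8
L[8]='$': occ=0, LF[8]=C('$')+0=0+0=0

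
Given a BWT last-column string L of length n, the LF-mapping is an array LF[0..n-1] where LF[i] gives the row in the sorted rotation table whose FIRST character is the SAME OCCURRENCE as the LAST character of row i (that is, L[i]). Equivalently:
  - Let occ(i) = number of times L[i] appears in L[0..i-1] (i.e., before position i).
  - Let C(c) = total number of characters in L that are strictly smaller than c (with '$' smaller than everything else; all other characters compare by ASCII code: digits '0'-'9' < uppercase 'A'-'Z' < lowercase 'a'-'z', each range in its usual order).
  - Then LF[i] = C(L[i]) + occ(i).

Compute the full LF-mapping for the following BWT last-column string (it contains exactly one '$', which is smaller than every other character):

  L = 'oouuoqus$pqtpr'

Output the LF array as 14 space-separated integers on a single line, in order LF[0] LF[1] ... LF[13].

Char counts: '$':1, 'o':3, 'p':2, 'q':2, 'r':1, 's':1, 't':1, 'u':3
C (first-col start): C('$')=0, C('o')=1, C('p')=4, C('q')=6, C('r')=8, C('s')=9, C('t')=10, C('u')=11
L[0]='o': occ=0, LF[0]=C('o')+0=1+0=1
L[1]='o': occ=1, LF[1]=C('o')+1=1+1=2
L[2]='u': occ=0, LF[2]=C('u')+0=11+0=11
L[3]='u': occ=1, LF[3]=C('u')+1=11+1=12
L[4]='o': occ=2, LF[4]=C('o')+2=1+2=3
L[5]='q': occ=0, LF[5]=C('q')+0=6+0=6
L[6]='u': occ=2, LF[6]=C('u')+2=11+2=13
L[7]='s': occ=0, LF[7]=C('s')+0=9+0=9
L[8]='$': occ=0, LF[8]=C('$')+0=0+0=0
L[9]='p': occ=0, LF[9]=C('p')+0=4+0=4
L[10]='q': occ=1, LF[10]=C('q')+1=6+1=7
L[11]='t': occ=0, LF[11]=C('t')+0=10+0=10
L[12]='p': occ=1, LF[12]=C('p')+1=4+1=5
L[13]='r': occ=0, LF[13]=C('r')+0=8+0=8

Answer: 1 2 11 12 3 6 13 9 0 4 7 10 5 8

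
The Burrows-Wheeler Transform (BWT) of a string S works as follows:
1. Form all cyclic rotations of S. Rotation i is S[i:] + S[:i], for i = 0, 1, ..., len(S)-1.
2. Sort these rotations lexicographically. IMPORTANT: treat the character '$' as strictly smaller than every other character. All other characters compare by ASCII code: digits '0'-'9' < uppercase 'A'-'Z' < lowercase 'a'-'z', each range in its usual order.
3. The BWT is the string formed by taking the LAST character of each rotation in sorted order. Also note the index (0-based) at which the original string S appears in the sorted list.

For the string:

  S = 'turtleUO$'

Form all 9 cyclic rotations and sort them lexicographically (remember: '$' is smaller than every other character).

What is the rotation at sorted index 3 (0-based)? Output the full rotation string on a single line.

All 9 rotations (rotation i = S[i:]+S[:i]):
  rot[0] = turtleUO$
  rot[1] = urtleUO$t
  rot[2] = rtleUO$tu
  rot[3] = tleUO$tur
  rot[4] = leUO$turt
  rot[5] = eUO$turtl
  rot[6] = UO$turtle
  rot[7] = O$turtleU
  rot[8] = $turtleUO
Sorted (with $ < everything):
  sorted[0] = $turtleUO
  sorted[1] = O$turtleU
  sorted[2] = UO$turtle
  sorted[3] = eUO$turtl
  sorted[4] = leUO$turt
  sorted[5] = rtleUO$tu
  sorted[6] = tleUO$tur
  sorted[7] = turtleUO$
  sorted[8] = urtleUO$t
sorted[3] = eUO$turtl

Answer: eUO$turtl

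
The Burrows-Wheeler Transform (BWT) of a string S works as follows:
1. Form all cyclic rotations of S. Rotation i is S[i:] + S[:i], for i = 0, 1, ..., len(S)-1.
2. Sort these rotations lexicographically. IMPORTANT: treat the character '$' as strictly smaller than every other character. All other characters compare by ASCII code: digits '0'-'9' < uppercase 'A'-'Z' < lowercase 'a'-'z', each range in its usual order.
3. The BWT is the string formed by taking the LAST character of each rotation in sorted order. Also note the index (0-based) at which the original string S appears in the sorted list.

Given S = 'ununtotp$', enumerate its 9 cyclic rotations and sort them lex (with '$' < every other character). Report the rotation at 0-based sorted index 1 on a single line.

Answer: ntotp$unu

Derivation:
All 9 rotations (rotation i = S[i:]+S[:i]):
  rot[0] = ununtotp$
  rot[1] = nuntotp$u
  rot[2] = untotp$un
  rot[3] = ntotp$unu
  rot[4] = totp$unun
  rot[5] = otp$ununt
  rot[6] = tp$ununto
  rot[7] = p$ununtot
  rot[8] = $ununtotp
Sorted (with $ < everything):
  sorted[0] = $ununtotp
  sorted[1] = ntotp$unu
  sorted[2] = nuntotp$u
  sorted[3] = otp$ununt
  sorted[4] = p$ununtot
  sorted[5] = totp$unun
  sorted[6] = tp$ununto
  sorted[7] = untotp$un
  sorted[8] = ununtotp$
sorted[1] = ntotp$unu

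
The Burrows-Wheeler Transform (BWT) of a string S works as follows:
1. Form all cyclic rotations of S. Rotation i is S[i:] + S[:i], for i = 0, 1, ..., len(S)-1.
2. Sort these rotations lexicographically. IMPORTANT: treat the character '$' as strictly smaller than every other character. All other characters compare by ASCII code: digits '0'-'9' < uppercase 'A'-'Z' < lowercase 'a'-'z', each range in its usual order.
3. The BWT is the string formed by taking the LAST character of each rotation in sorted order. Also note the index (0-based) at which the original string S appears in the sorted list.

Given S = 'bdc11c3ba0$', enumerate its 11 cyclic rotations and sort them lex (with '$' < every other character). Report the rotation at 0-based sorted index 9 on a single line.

All 11 rotations (rotation i = S[i:]+S[:i]):
  rot[0] = bdc11c3ba0$
  rot[1] = dc11c3ba0$b
  rot[2] = c11c3ba0$bd
  rot[3] = 11c3ba0$bdc
  rot[4] = 1c3ba0$bdc1
  rot[5] = c3ba0$bdc11
  rot[6] = 3ba0$bdc11c
  rot[7] = ba0$bdc11c3
  rot[8] = a0$bdc11c3b
  rot[9] = 0$bdc11c3ba
  rot[10] = $bdc11c3ba0
Sorted (with $ < everything):
  sorted[0] = $bdc11c3ba0
  sorted[1] = 0$bdc11c3ba
  sorted[2] = 11c3ba0$bdc
  sorted[3] = 1c3ba0$bdc1
  sorted[4] = 3ba0$bdc11c
  sorted[5] = a0$bdc11c3b
  sorted[6] = ba0$bdc11c3
  sorted[7] = bdc11c3ba0$
  sorted[8] = c11c3ba0$bd
  sorted[9] = c3ba0$bdc11
  sorted[10] = dc11c3ba0$b
sorted[9] = c3ba0$bdc11

Answer: c3ba0$bdc11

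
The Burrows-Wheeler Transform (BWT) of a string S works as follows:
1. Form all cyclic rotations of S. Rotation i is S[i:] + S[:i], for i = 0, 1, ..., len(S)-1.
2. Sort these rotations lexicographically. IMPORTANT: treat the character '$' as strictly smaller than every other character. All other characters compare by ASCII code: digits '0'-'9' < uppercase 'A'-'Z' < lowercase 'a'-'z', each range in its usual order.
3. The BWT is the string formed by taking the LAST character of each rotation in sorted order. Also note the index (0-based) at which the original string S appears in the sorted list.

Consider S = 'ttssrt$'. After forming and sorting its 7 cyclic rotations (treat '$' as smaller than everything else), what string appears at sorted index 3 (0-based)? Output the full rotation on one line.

Answer: ssrt$tt

Derivation:
All 7 rotations (rotation i = S[i:]+S[:i]):
  rot[0] = ttssrt$
  rot[1] = tssrt$t
  rot[2] = ssrt$tt
  rot[3] = srt$tts
  rot[4] = rt$ttss
  rot[5] = t$ttssr
  rot[6] = $ttssrt
Sorted (with $ < everything):
  sorted[0] = $ttssrt
  sorted[1] = rt$ttss
  sorted[2] = srt$tts
  sorted[3] = ssrt$tt
  sorted[4] = t$ttssr
  sorted[5] = tssrt$t
  sorted[6] = ttssrt$
sorted[3] = ssrt$tt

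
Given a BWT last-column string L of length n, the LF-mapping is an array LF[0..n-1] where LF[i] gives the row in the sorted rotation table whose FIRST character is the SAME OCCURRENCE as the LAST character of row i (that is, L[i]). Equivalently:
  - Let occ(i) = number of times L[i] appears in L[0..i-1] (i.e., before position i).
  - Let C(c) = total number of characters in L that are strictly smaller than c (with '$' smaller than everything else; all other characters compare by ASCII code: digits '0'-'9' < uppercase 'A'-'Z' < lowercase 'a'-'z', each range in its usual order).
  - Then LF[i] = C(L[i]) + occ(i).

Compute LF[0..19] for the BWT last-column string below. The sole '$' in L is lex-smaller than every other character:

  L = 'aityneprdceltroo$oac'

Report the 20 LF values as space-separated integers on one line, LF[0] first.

Answer: 1 8 17 19 10 6 14 15 5 3 7 9 18 16 11 12 0 13 2 4

Derivation:
Char counts: '$':1, 'a':2, 'c':2, 'd':1, 'e':2, 'i':1, 'l':1, 'n':1, 'o':3, 'p':1, 'r':2, 't':2, 'y':1
C (first-col start): C('$')=0, C('a')=1, C('c')=3, C('d')=5, C('e')=6, C('i')=8, C('l')=9, C('n')=10, C('o')=11, C('p')=14, C('r')=15, C('t')=17, C('y')=19
L[0]='a': occ=0, LF[0]=C('a')+0=1+0=1
L[1]='i': occ=0, LF[1]=C('i')+0=8+0=8
L[2]='t': occ=0, LF[2]=C('t')+0=17+0=17
L[3]='y': occ=0, LF[3]=C('y')+0=19+0=19
L[4]='n': occ=0, LF[4]=C('n')+0=10+0=10
L[5]='e': occ=0, LF[5]=C('e')+0=6+0=6
L[6]='p': occ=0, LF[6]=C('p')+0=14+0=14
L[7]='r': occ=0, LF[7]=C('r')+0=15+0=15
L[8]='d': occ=0, LF[8]=C('d')+0=5+0=5
L[9]='c': occ=0, LF[9]=C('c')+0=3+0=3
L[10]='e': occ=1, LF[10]=C('e')+1=6+1=7
L[11]='l': occ=0, LF[11]=C('l')+0=9+0=9
L[12]='t': occ=1, LF[12]=C('t')+1=17+1=18
L[13]='r': occ=1, LF[13]=C('r')+1=15+1=16
L[14]='o': occ=0, LF[14]=C('o')+0=11+0=11
L[15]='o': occ=1, LF[15]=C('o')+1=11+1=12
L[16]='$': occ=0, LF[16]=C('$')+0=0+0=0
L[17]='o': occ=2, LF[17]=C('o')+2=11+2=13
L[18]='a': occ=1, LF[18]=C('a')+1=1+1=2
L[19]='c': occ=1, LF[19]=C('c')+1=3+1=4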